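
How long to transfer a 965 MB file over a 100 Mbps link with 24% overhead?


Effective throughput = 100 * (1 - 24/100) = 76 Mbps
File size in Mb = 965 * 8 = 7720 Mb
Time = 7720 / 76
Time = 101.5789 seconds


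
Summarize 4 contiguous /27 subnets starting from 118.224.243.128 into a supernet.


Original prefix: /27
Number of subnets: 4 = 2^2
New prefix = 27 - 2 = 25
Supernet: 118.224.243.128/25


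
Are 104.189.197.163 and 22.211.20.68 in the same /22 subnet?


Mask: 255.255.252.0
104.189.197.163 AND mask = 104.189.196.0
22.211.20.68 AND mask = 22.211.20.0
No, different subnets (104.189.196.0 vs 22.211.20.0)


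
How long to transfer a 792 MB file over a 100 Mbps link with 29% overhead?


Effective throughput = 100 * (1 - 29/100) = 71 Mbps
File size in Mb = 792 * 8 = 6336 Mb
Time = 6336 / 71
Time = 89.2394 seconds


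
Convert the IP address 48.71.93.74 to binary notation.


48 = 00110000
71 = 01000111
93 = 01011101
74 = 01001010
Binary: 00110000.01000111.01011101.01001010


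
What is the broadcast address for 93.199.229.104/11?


Network: 93.192.0.0/11
Host bits = 21
Set all host bits to 1:
Broadcast: 93.223.255.255


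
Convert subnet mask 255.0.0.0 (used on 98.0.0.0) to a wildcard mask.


Subnet mask: 255.0.0.0
Wildcard = 255.255.255.255 - subnet mask
255 - 255 = 0
255 - 0 = 255
255 - 0 = 255
255 - 0 = 255
Wildcard: 0.255.255.255


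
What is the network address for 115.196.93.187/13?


IP:   01110011.11000100.01011101.10111011
Mask: 11111111.11111000.00000000.00000000
AND operation:
Net:  01110011.11000000.00000000.00000000
Network: 115.192.0.0/13


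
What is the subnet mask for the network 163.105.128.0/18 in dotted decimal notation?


/18 means 18 network bits, 14 host bits
Binary: 11111111111111111100000000000000
Mask: 255.255.192.0


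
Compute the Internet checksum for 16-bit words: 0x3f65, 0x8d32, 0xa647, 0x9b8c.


Sum all words (with carry folding):
+ 0x3f65 = 0x3f65
+ 0x8d32 = 0xcc97
+ 0xa647 = 0x72df
+ 0x9b8c = 0x0e6c
One's complement: ~0x0e6c
Checksum = 0xf193


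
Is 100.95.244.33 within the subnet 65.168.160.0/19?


Subnet network: 65.168.160.0
Test IP AND mask: 100.95.224.0
No, 100.95.244.33 is not in 65.168.160.0/19


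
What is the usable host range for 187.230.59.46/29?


Network: 187.230.59.40
Broadcast: 187.230.59.47
First usable = network + 1
Last usable = broadcast - 1
Range: 187.230.59.41 to 187.230.59.46


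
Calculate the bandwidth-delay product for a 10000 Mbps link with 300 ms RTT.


BDP = bandwidth * RTT
= 10000 Mbps * 300 ms
= 10000 * 1e6 * 300 / 1000 bits
= 3000000000 bits
= 375000000 bytes
= 366210.9375 KB
BDP = 3000000000 bits (375000000 bytes)


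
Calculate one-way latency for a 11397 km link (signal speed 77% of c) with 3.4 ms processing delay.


Speed = 0.77 * 3e5 km/s = 231000 km/s
Propagation delay = 11397 / 231000 = 0.0493 s = 49.3377 ms
Processing delay = 3.4 ms
Total one-way latency = 52.7377 ms


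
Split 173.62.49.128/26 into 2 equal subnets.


New prefix = 26 + 1 = 27
Each subnet has 32 addresses
  173.62.49.128/27
  173.62.49.160/27
Subnets: 173.62.49.128/27, 173.62.49.160/27


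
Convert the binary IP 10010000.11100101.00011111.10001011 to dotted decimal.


10010000 = 144
11100101 = 229
00011111 = 31
10001011 = 139
IP: 144.229.31.139


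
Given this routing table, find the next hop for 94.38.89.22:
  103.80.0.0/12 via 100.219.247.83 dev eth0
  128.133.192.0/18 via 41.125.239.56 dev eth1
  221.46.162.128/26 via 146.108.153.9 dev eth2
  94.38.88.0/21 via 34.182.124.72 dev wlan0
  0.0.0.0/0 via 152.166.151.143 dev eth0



Longest prefix match for 94.38.89.22:
  /12 103.80.0.0: no
  /18 128.133.192.0: no
  /26 221.46.162.128: no
  /21 94.38.88.0: MATCH
  /0 0.0.0.0: MATCH
Selected: next-hop 34.182.124.72 via wlan0 (matched /21)


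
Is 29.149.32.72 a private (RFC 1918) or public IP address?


RFC 1918 private ranges:
  10.0.0.0/8 (10.0.0.0 - 10.255.255.255)
  172.16.0.0/12 (172.16.0.0 - 172.31.255.255)
  192.168.0.0/16 (192.168.0.0 - 192.168.255.255)
Public (not in any RFC 1918 range)


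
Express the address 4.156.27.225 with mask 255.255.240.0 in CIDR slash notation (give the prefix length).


Binary: 11111111.11111111.11110000.00000000
Count leading 1s
Prefix: /20


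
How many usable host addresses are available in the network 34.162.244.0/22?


Host bits = 32 - 22 = 10
Total addresses = 2^10 = 1024
Usable = total - 2 (network and broadcast)
Usable hosts: 1022


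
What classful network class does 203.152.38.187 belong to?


First octet: 203
Binary: 11001011
110xxxxx -> Class C (192-223)
Class C, default mask 255.255.255.0 (/24)


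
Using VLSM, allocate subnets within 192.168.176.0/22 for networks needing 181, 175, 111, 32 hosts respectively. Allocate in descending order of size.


181 hosts -> /24 (254 usable): 192.168.176.0/24
175 hosts -> /24 (254 usable): 192.168.177.0/24
111 hosts -> /25 (126 usable): 192.168.178.0/25
32 hosts -> /26 (62 usable): 192.168.178.128/26
Allocation: 192.168.176.0/24 (181 hosts, 254 usable); 192.168.177.0/24 (175 hosts, 254 usable); 192.168.178.0/25 (111 hosts, 126 usable); 192.168.178.128/26 (32 hosts, 62 usable)


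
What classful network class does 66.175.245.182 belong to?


First octet: 66
Binary: 01000010
0xxxxxxx -> Class A (1-126)
Class A, default mask 255.0.0.0 (/8)


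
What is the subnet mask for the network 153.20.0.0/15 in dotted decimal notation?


/15 means 15 network bits, 17 host bits
Binary: 11111111111111100000000000000000
Mask: 255.254.0.0


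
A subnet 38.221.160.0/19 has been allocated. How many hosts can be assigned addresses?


Host bits = 32 - 19 = 13
Total addresses = 2^13 = 8192
Usable = total - 2 (network and broadcast)
Usable hosts: 8190


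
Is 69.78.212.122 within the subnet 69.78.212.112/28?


Subnet network: 69.78.212.112
Test IP AND mask: 69.78.212.112
Yes, 69.78.212.122 is in 69.78.212.112/28


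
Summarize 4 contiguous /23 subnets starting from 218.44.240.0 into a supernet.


Original prefix: /23
Number of subnets: 4 = 2^2
New prefix = 23 - 2 = 21
Supernet: 218.44.240.0/21


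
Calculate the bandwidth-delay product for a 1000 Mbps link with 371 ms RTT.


BDP = bandwidth * RTT
= 1000 Mbps * 371 ms
= 1000 * 1e6 * 371 / 1000 bits
= 371000000 bits
= 46375000 bytes
= 45288.0859 KB
BDP = 371000000 bits (46375000 bytes)


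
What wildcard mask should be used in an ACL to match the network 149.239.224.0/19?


Subnet mask: 255.255.224.0
Wildcard = 255.255.255.255 - subnet mask
255 - 255 = 0
255 - 255 = 0
255 - 224 = 31
255 - 0 = 255
Wildcard: 0.0.31.255


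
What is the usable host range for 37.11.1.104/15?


Network: 37.10.0.0
Broadcast: 37.11.255.255
First usable = network + 1
Last usable = broadcast - 1
Range: 37.10.0.1 to 37.11.255.254


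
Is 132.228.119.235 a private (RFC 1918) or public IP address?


RFC 1918 private ranges:
  10.0.0.0/8 (10.0.0.0 - 10.255.255.255)
  172.16.0.0/12 (172.16.0.0 - 172.31.255.255)
  192.168.0.0/16 (192.168.0.0 - 192.168.255.255)
Public (not in any RFC 1918 range)


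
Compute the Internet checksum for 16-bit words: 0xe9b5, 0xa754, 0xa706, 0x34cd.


Sum all words (with carry folding):
+ 0xe9b5 = 0xe9b5
+ 0xa754 = 0x910a
+ 0xa706 = 0x3811
+ 0x34cd = 0x6cde
One's complement: ~0x6cde
Checksum = 0x9321


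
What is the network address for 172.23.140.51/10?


IP:   10101100.00010111.10001100.00110011
Mask: 11111111.11000000.00000000.00000000
AND operation:
Net:  10101100.00000000.00000000.00000000
Network: 172.0.0.0/10


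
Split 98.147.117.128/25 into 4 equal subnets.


New prefix = 25 + 2 = 27
Each subnet has 32 addresses
  98.147.117.128/27
  98.147.117.160/27
  98.147.117.192/27
  98.147.117.224/27
Subnets: 98.147.117.128/27, 98.147.117.160/27, 98.147.117.192/27, 98.147.117.224/27


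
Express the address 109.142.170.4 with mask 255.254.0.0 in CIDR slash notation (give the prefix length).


Binary: 11111111.11111110.00000000.00000000
Count leading 1s
Prefix: /15


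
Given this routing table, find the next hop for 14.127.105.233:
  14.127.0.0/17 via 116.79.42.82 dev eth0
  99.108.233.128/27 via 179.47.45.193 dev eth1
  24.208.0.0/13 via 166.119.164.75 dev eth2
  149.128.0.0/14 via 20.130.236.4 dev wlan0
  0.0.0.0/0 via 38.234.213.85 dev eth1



Longest prefix match for 14.127.105.233:
  /17 14.127.0.0: MATCH
  /27 99.108.233.128: no
  /13 24.208.0.0: no
  /14 149.128.0.0: no
  /0 0.0.0.0: MATCH
Selected: next-hop 116.79.42.82 via eth0 (matched /17)


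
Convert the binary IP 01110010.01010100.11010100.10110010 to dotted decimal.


01110010 = 114
01010100 = 84
11010100 = 212
10110010 = 178
IP: 114.84.212.178


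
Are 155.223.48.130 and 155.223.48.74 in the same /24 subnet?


Mask: 255.255.255.0
155.223.48.130 AND mask = 155.223.48.0
155.223.48.74 AND mask = 155.223.48.0
Yes, same subnet (155.223.48.0)


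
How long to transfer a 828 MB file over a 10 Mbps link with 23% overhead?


Effective throughput = 10 * (1 - 23/100) = 7.7 Mbps
File size in Mb = 828 * 8 = 6624 Mb
Time = 6624 / 7.7
Time = 860.2597 seconds


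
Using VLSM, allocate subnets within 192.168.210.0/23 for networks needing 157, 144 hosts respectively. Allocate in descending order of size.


157 hosts -> /24 (254 usable): 192.168.210.0/24
144 hosts -> /24 (254 usable): 192.168.211.0/24
Allocation: 192.168.210.0/24 (157 hosts, 254 usable); 192.168.211.0/24 (144 hosts, 254 usable)


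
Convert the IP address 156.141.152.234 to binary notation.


156 = 10011100
141 = 10001101
152 = 10011000
234 = 11101010
Binary: 10011100.10001101.10011000.11101010


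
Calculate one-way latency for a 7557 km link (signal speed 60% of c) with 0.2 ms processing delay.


Speed = 0.6 * 3e5 km/s = 180000 km/s
Propagation delay = 7557 / 180000 = 0.042 s = 41.9833 ms
Processing delay = 0.2 ms
Total one-way latency = 42.1833 ms


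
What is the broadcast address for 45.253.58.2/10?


Network: 45.192.0.0/10
Host bits = 22
Set all host bits to 1:
Broadcast: 45.255.255.255


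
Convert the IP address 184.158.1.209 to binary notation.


184 = 10111000
158 = 10011110
1 = 00000001
209 = 11010001
Binary: 10111000.10011110.00000001.11010001


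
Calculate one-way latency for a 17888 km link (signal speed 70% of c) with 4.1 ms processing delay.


Speed = 0.7 * 3e5 km/s = 210000 km/s
Propagation delay = 17888 / 210000 = 0.0852 s = 85.181 ms
Processing delay = 4.1 ms
Total one-way latency = 89.281 ms


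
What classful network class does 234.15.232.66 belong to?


First octet: 234
Binary: 11101010
1110xxxx -> Class D (224-239)
Class D (multicast), default mask N/A


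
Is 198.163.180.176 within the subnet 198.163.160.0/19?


Subnet network: 198.163.160.0
Test IP AND mask: 198.163.160.0
Yes, 198.163.180.176 is in 198.163.160.0/19


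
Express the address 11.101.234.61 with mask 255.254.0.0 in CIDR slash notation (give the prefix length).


Binary: 11111111.11111110.00000000.00000000
Count leading 1s
Prefix: /15


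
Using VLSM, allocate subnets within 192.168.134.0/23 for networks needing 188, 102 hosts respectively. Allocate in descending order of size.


188 hosts -> /24 (254 usable): 192.168.134.0/24
102 hosts -> /25 (126 usable): 192.168.135.0/25
Allocation: 192.168.134.0/24 (188 hosts, 254 usable); 192.168.135.0/25 (102 hosts, 126 usable)


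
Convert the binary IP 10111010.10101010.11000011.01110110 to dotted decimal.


10111010 = 186
10101010 = 170
11000011 = 195
01110110 = 118
IP: 186.170.195.118


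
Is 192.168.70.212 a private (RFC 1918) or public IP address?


RFC 1918 private ranges:
  10.0.0.0/8 (10.0.0.0 - 10.255.255.255)
  172.16.0.0/12 (172.16.0.0 - 172.31.255.255)
  192.168.0.0/16 (192.168.0.0 - 192.168.255.255)
Private (in 192.168.0.0/16)


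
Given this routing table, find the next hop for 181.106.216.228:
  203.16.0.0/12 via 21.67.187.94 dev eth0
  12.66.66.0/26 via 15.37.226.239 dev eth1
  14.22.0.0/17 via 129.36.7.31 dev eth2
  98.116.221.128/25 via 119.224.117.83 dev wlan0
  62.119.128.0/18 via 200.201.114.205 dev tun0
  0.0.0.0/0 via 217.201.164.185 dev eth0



Longest prefix match for 181.106.216.228:
  /12 203.16.0.0: no
  /26 12.66.66.0: no
  /17 14.22.0.0: no
  /25 98.116.221.128: no
  /18 62.119.128.0: no
  /0 0.0.0.0: MATCH
Selected: next-hop 217.201.164.185 via eth0 (matched /0)


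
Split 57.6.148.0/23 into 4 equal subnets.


New prefix = 23 + 2 = 25
Each subnet has 128 addresses
  57.6.148.0/25
  57.6.148.128/25
  57.6.149.0/25
  57.6.149.128/25
Subnets: 57.6.148.0/25, 57.6.148.128/25, 57.6.149.0/25, 57.6.149.128/25


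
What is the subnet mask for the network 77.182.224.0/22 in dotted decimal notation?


/22 means 22 network bits, 10 host bits
Binary: 11111111111111111111110000000000
Mask: 255.255.252.0


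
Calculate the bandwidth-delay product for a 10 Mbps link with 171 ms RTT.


BDP = bandwidth * RTT
= 10 Mbps * 171 ms
= 10 * 1e6 * 171 / 1000 bits
= 1710000 bits
= 213750 bytes
= 208.7402 KB
BDP = 1710000 bits (213750 bytes)


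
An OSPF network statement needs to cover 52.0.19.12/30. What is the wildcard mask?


Subnet mask: 255.255.255.252
Wildcard = 255.255.255.255 - subnet mask
255 - 255 = 0
255 - 255 = 0
255 - 255 = 0
255 - 252 = 3
Wildcard: 0.0.0.3


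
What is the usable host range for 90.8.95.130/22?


Network: 90.8.92.0
Broadcast: 90.8.95.255
First usable = network + 1
Last usable = broadcast - 1
Range: 90.8.92.1 to 90.8.95.254


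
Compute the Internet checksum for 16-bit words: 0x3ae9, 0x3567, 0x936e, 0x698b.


Sum all words (with carry folding):
+ 0x3ae9 = 0x3ae9
+ 0x3567 = 0x7050
+ 0x936e = 0x03bf
+ 0x698b = 0x6d4a
One's complement: ~0x6d4a
Checksum = 0x92b5


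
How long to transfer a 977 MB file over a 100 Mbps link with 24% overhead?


Effective throughput = 100 * (1 - 24/100) = 76 Mbps
File size in Mb = 977 * 8 = 7816 Mb
Time = 7816 / 76
Time = 102.8421 seconds


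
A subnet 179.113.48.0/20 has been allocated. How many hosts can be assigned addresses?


Host bits = 32 - 20 = 12
Total addresses = 2^12 = 4096
Usable = total - 2 (network and broadcast)
Usable hosts: 4094


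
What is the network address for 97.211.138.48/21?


IP:   01100001.11010011.10001010.00110000
Mask: 11111111.11111111.11111000.00000000
AND operation:
Net:  01100001.11010011.10001000.00000000
Network: 97.211.136.0/21


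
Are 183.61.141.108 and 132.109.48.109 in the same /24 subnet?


Mask: 255.255.255.0
183.61.141.108 AND mask = 183.61.141.0
132.109.48.109 AND mask = 132.109.48.0
No, different subnets (183.61.141.0 vs 132.109.48.0)


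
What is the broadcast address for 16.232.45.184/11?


Network: 16.224.0.0/11
Host bits = 21
Set all host bits to 1:
Broadcast: 16.255.255.255


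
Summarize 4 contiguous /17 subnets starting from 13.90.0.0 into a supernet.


Original prefix: /17
Number of subnets: 4 = 2^2
New prefix = 17 - 2 = 15
Supernet: 13.90.0.0/15


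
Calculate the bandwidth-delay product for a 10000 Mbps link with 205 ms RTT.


BDP = bandwidth * RTT
= 10000 Mbps * 205 ms
= 10000 * 1e6 * 205 / 1000 bits
= 2050000000 bits
= 256250000 bytes
= 250244.1406 KB
BDP = 2050000000 bits (256250000 bytes)


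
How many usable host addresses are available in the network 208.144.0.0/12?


Host bits = 32 - 12 = 20
Total addresses = 2^20 = 1048576
Usable = total - 2 (network and broadcast)
Usable hosts: 1048574


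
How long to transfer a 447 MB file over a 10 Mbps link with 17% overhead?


Effective throughput = 10 * (1 - 17/100) = 8.3 Mbps
File size in Mb = 447 * 8 = 3576 Mb
Time = 3576 / 8.3
Time = 430.8434 seconds


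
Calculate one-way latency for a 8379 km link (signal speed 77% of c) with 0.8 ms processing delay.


Speed = 0.77 * 3e5 km/s = 231000 km/s
Propagation delay = 8379 / 231000 = 0.0363 s = 36.2727 ms
Processing delay = 0.8 ms
Total one-way latency = 37.0727 ms


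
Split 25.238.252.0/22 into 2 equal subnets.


New prefix = 22 + 1 = 23
Each subnet has 512 addresses
  25.238.252.0/23
  25.238.254.0/23
Subnets: 25.238.252.0/23, 25.238.254.0/23


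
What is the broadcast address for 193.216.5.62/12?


Network: 193.208.0.0/12
Host bits = 20
Set all host bits to 1:
Broadcast: 193.223.255.255


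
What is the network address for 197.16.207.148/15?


IP:   11000101.00010000.11001111.10010100
Mask: 11111111.11111110.00000000.00000000
AND operation:
Net:  11000101.00010000.00000000.00000000
Network: 197.16.0.0/15


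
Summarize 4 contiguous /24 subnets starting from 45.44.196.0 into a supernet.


Original prefix: /24
Number of subnets: 4 = 2^2
New prefix = 24 - 2 = 22
Supernet: 45.44.196.0/22


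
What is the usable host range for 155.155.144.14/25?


Network: 155.155.144.0
Broadcast: 155.155.144.127
First usable = network + 1
Last usable = broadcast - 1
Range: 155.155.144.1 to 155.155.144.126


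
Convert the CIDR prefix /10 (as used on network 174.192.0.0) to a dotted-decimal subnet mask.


/10 means 10 network bits, 22 host bits
Binary: 11111111110000000000000000000000
Mask: 255.192.0.0


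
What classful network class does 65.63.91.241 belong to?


First octet: 65
Binary: 01000001
0xxxxxxx -> Class A (1-126)
Class A, default mask 255.0.0.0 (/8)


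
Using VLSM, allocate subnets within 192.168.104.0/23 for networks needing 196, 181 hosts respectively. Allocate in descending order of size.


196 hosts -> /24 (254 usable): 192.168.104.0/24
181 hosts -> /24 (254 usable): 192.168.105.0/24
Allocation: 192.168.104.0/24 (196 hosts, 254 usable); 192.168.105.0/24 (181 hosts, 254 usable)


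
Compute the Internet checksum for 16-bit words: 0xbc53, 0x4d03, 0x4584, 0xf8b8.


Sum all words (with carry folding):
+ 0xbc53 = 0xbc53
+ 0x4d03 = 0x0957
+ 0x4584 = 0x4edb
+ 0xf8b8 = 0x4794
One's complement: ~0x4794
Checksum = 0xb86b


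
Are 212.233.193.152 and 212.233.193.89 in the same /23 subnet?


Mask: 255.255.254.0
212.233.193.152 AND mask = 212.233.192.0
212.233.193.89 AND mask = 212.233.192.0
Yes, same subnet (212.233.192.0)


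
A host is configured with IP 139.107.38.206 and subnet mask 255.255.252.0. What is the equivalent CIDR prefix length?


Binary: 11111111.11111111.11111100.00000000
Count leading 1s
Prefix: /22


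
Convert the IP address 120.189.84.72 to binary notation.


120 = 01111000
189 = 10111101
84 = 01010100
72 = 01001000
Binary: 01111000.10111101.01010100.01001000


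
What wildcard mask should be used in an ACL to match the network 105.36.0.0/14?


Subnet mask: 255.252.0.0
Wildcard = 255.255.255.255 - subnet mask
255 - 255 = 0
255 - 252 = 3
255 - 0 = 255
255 - 0 = 255
Wildcard: 0.3.255.255


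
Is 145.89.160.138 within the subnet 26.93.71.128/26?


Subnet network: 26.93.71.128
Test IP AND mask: 145.89.160.128
No, 145.89.160.138 is not in 26.93.71.128/26


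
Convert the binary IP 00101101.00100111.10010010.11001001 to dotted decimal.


00101101 = 45
00100111 = 39
10010010 = 146
11001001 = 201
IP: 45.39.146.201


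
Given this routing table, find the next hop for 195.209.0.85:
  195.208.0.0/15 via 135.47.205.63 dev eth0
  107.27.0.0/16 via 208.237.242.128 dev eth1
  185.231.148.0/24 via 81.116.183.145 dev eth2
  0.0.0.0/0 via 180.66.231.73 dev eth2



Longest prefix match for 195.209.0.85:
  /15 195.208.0.0: MATCH
  /16 107.27.0.0: no
  /24 185.231.148.0: no
  /0 0.0.0.0: MATCH
Selected: next-hop 135.47.205.63 via eth0 (matched /15)


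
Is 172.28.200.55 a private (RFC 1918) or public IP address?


RFC 1918 private ranges:
  10.0.0.0/8 (10.0.0.0 - 10.255.255.255)
  172.16.0.0/12 (172.16.0.0 - 172.31.255.255)
  192.168.0.0/16 (192.168.0.0 - 192.168.255.255)
Private (in 172.16.0.0/12)


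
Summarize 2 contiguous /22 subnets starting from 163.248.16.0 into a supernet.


Original prefix: /22
Number of subnets: 2 = 2^1
New prefix = 22 - 1 = 21
Supernet: 163.248.16.0/21


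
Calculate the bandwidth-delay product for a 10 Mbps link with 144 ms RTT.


BDP = bandwidth * RTT
= 10 Mbps * 144 ms
= 10 * 1e6 * 144 / 1000 bits
= 1440000 bits
= 180000 bytes
= 175.7812 KB
BDP = 1440000 bits (180000 bytes)


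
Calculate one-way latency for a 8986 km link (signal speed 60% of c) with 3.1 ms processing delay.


Speed = 0.6 * 3e5 km/s = 180000 km/s
Propagation delay = 8986 / 180000 = 0.0499 s = 49.9222 ms
Processing delay = 3.1 ms
Total one-way latency = 53.0222 ms


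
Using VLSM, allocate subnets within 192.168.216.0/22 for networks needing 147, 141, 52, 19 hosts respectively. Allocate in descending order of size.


147 hosts -> /24 (254 usable): 192.168.216.0/24
141 hosts -> /24 (254 usable): 192.168.217.0/24
52 hosts -> /26 (62 usable): 192.168.218.0/26
19 hosts -> /27 (30 usable): 192.168.218.64/27
Allocation: 192.168.216.0/24 (147 hosts, 254 usable); 192.168.217.0/24 (141 hosts, 254 usable); 192.168.218.0/26 (52 hosts, 62 usable); 192.168.218.64/27 (19 hosts, 30 usable)


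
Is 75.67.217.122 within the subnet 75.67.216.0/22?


Subnet network: 75.67.216.0
Test IP AND mask: 75.67.216.0
Yes, 75.67.217.122 is in 75.67.216.0/22


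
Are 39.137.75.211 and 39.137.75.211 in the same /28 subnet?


Mask: 255.255.255.240
39.137.75.211 AND mask = 39.137.75.208
39.137.75.211 AND mask = 39.137.75.208
Yes, same subnet (39.137.75.208)


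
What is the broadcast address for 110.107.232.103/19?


Network: 110.107.224.0/19
Host bits = 13
Set all host bits to 1:
Broadcast: 110.107.255.255


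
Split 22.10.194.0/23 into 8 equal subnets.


New prefix = 23 + 3 = 26
Each subnet has 64 addresses
  22.10.194.0/26
  22.10.194.64/26
  22.10.194.128/26
  22.10.194.192/26
  22.10.195.0/26
  22.10.195.64/26
  22.10.195.128/26
  22.10.195.192/26
Subnets: 22.10.194.0/26, 22.10.194.64/26, 22.10.194.128/26, 22.10.194.192/26, 22.10.195.0/26, 22.10.195.64/26, 22.10.195.128/26, 22.10.195.192/26


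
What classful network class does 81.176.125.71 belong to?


First octet: 81
Binary: 01010001
0xxxxxxx -> Class A (1-126)
Class A, default mask 255.0.0.0 (/8)


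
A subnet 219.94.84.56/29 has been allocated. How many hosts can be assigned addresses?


Host bits = 32 - 29 = 3
Total addresses = 2^3 = 8
Usable = total - 2 (network and broadcast)
Usable hosts: 6


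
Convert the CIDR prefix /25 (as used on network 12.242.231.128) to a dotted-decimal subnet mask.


/25 means 25 network bits, 7 host bits
Binary: 11111111111111111111111110000000
Mask: 255.255.255.128


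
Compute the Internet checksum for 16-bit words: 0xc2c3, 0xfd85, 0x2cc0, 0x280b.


Sum all words (with carry folding):
+ 0xc2c3 = 0xc2c3
+ 0xfd85 = 0xc049
+ 0x2cc0 = 0xed09
+ 0x280b = 0x1515
One's complement: ~0x1515
Checksum = 0xeaea


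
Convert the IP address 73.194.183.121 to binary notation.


73 = 01001001
194 = 11000010
183 = 10110111
121 = 01111001
Binary: 01001001.11000010.10110111.01111001


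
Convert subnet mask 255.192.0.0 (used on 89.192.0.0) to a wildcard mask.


Subnet mask: 255.192.0.0
Wildcard = 255.255.255.255 - subnet mask
255 - 255 = 0
255 - 192 = 63
255 - 0 = 255
255 - 0 = 255
Wildcard: 0.63.255.255


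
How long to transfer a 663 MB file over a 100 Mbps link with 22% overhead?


Effective throughput = 100 * (1 - 22/100) = 78 Mbps
File size in Mb = 663 * 8 = 5304 Mb
Time = 5304 / 78
Time = 68 seconds


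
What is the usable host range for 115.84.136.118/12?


Network: 115.80.0.0
Broadcast: 115.95.255.255
First usable = network + 1
Last usable = broadcast - 1
Range: 115.80.0.1 to 115.95.255.254


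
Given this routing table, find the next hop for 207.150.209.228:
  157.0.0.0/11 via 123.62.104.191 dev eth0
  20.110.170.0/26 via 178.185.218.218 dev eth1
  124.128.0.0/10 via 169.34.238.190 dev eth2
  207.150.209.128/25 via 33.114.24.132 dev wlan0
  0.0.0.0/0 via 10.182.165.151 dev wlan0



Longest prefix match for 207.150.209.228:
  /11 157.0.0.0: no
  /26 20.110.170.0: no
  /10 124.128.0.0: no
  /25 207.150.209.128: MATCH
  /0 0.0.0.0: MATCH
Selected: next-hop 33.114.24.132 via wlan0 (matched /25)


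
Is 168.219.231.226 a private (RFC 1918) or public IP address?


RFC 1918 private ranges:
  10.0.0.0/8 (10.0.0.0 - 10.255.255.255)
  172.16.0.0/12 (172.16.0.0 - 172.31.255.255)
  192.168.0.0/16 (192.168.0.0 - 192.168.255.255)
Public (not in any RFC 1918 range)


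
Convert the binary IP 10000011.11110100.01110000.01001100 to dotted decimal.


10000011 = 131
11110100 = 244
01110000 = 112
01001100 = 76
IP: 131.244.112.76


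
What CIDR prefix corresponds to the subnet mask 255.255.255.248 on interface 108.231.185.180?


Binary: 11111111.11111111.11111111.11111000
Count leading 1s
Prefix: /29


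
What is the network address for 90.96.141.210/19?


IP:   01011010.01100000.10001101.11010010
Mask: 11111111.11111111.11100000.00000000
AND operation:
Net:  01011010.01100000.10000000.00000000
Network: 90.96.128.0/19


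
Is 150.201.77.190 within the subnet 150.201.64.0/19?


Subnet network: 150.201.64.0
Test IP AND mask: 150.201.64.0
Yes, 150.201.77.190 is in 150.201.64.0/19


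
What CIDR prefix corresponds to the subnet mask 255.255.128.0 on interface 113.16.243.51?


Binary: 11111111.11111111.10000000.00000000
Count leading 1s
Prefix: /17


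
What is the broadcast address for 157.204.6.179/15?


Network: 157.204.0.0/15
Host bits = 17
Set all host bits to 1:
Broadcast: 157.205.255.255


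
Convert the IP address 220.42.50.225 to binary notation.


220 = 11011100
42 = 00101010
50 = 00110010
225 = 11100001
Binary: 11011100.00101010.00110010.11100001


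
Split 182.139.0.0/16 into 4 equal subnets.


New prefix = 16 + 2 = 18
Each subnet has 16384 addresses
  182.139.0.0/18
  182.139.64.0/18
  182.139.128.0/18
  182.139.192.0/18
Subnets: 182.139.0.0/18, 182.139.64.0/18, 182.139.128.0/18, 182.139.192.0/18


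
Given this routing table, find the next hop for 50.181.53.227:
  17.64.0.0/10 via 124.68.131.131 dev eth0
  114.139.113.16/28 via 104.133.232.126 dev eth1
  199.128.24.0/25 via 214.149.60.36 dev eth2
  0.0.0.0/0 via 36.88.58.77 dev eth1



Longest prefix match for 50.181.53.227:
  /10 17.64.0.0: no
  /28 114.139.113.16: no
  /25 199.128.24.0: no
  /0 0.0.0.0: MATCH
Selected: next-hop 36.88.58.77 via eth1 (matched /0)


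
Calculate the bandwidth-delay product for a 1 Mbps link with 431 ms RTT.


BDP = bandwidth * RTT
= 1 Mbps * 431 ms
= 1 * 1e6 * 431 / 1000 bits
= 431000 bits
= 53875 bytes
= 52.6123 KB
BDP = 431000 bits (53875 bytes)


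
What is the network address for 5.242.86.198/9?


IP:   00000101.11110010.01010110.11000110
Mask: 11111111.10000000.00000000.00000000
AND operation:
Net:  00000101.10000000.00000000.00000000
Network: 5.128.0.0/9


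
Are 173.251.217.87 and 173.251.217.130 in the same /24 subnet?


Mask: 255.255.255.0
173.251.217.87 AND mask = 173.251.217.0
173.251.217.130 AND mask = 173.251.217.0
Yes, same subnet (173.251.217.0)


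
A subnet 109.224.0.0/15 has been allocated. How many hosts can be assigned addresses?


Host bits = 32 - 15 = 17
Total addresses = 2^17 = 131072
Usable = total - 2 (network and broadcast)
Usable hosts: 131070


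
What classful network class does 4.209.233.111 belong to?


First octet: 4
Binary: 00000100
0xxxxxxx -> Class A (1-126)
Class A, default mask 255.0.0.0 (/8)


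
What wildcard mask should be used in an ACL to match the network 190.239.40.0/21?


Subnet mask: 255.255.248.0
Wildcard = 255.255.255.255 - subnet mask
255 - 255 = 0
255 - 255 = 0
255 - 248 = 7
255 - 0 = 255
Wildcard: 0.0.7.255


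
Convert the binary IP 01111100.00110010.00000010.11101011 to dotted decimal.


01111100 = 124
00110010 = 50
00000010 = 2
11101011 = 235
IP: 124.50.2.235


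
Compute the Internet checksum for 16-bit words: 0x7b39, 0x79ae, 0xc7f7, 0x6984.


Sum all words (with carry folding):
+ 0x7b39 = 0x7b39
+ 0x79ae = 0xf4e7
+ 0xc7f7 = 0xbcdf
+ 0x6984 = 0x2664
One's complement: ~0x2664
Checksum = 0xd99b


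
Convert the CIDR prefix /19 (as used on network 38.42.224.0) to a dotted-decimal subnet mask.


/19 means 19 network bits, 13 host bits
Binary: 11111111111111111110000000000000
Mask: 255.255.224.0


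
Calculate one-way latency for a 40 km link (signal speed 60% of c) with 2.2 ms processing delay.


Speed = 0.6 * 3e5 km/s = 180000 km/s
Propagation delay = 40 / 180000 = 0.0002 s = 0.2222 ms
Processing delay = 2.2 ms
Total one-way latency = 2.4222 ms


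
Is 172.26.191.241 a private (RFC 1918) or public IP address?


RFC 1918 private ranges:
  10.0.0.0/8 (10.0.0.0 - 10.255.255.255)
  172.16.0.0/12 (172.16.0.0 - 172.31.255.255)
  192.168.0.0/16 (192.168.0.0 - 192.168.255.255)
Private (in 172.16.0.0/12)


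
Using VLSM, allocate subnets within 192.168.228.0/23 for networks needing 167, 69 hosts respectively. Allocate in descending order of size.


167 hosts -> /24 (254 usable): 192.168.228.0/24
69 hosts -> /25 (126 usable): 192.168.229.0/25
Allocation: 192.168.228.0/24 (167 hosts, 254 usable); 192.168.229.0/25 (69 hosts, 126 usable)


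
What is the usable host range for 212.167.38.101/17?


Network: 212.167.0.0
Broadcast: 212.167.127.255
First usable = network + 1
Last usable = broadcast - 1
Range: 212.167.0.1 to 212.167.127.254


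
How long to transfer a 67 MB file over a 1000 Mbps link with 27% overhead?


Effective throughput = 1000 * (1 - 27/100) = 730 Mbps
File size in Mb = 67 * 8 = 536 Mb
Time = 536 / 730
Time = 0.7342 seconds


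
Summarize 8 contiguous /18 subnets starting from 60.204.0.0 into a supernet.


Original prefix: /18
Number of subnets: 8 = 2^3
New prefix = 18 - 3 = 15
Supernet: 60.204.0.0/15


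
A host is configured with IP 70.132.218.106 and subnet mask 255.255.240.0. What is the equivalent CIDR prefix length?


Binary: 11111111.11111111.11110000.00000000
Count leading 1s
Prefix: /20


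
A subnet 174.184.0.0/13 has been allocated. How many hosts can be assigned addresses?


Host bits = 32 - 13 = 19
Total addresses = 2^19 = 524288
Usable = total - 2 (network and broadcast)
Usable hosts: 524286


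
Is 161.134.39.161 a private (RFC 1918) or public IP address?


RFC 1918 private ranges:
  10.0.0.0/8 (10.0.0.0 - 10.255.255.255)
  172.16.0.0/12 (172.16.0.0 - 172.31.255.255)
  192.168.0.0/16 (192.168.0.0 - 192.168.255.255)
Public (not in any RFC 1918 range)


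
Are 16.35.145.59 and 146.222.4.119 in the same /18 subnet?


Mask: 255.255.192.0
16.35.145.59 AND mask = 16.35.128.0
146.222.4.119 AND mask = 146.222.0.0
No, different subnets (16.35.128.0 vs 146.222.0.0)


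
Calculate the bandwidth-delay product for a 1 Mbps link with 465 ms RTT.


BDP = bandwidth * RTT
= 1 Mbps * 465 ms
= 1 * 1e6 * 465 / 1000 bits
= 465000 bits
= 58125 bytes
= 56.7627 KB
BDP = 465000 bits (58125 bytes)


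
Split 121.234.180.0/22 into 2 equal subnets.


New prefix = 22 + 1 = 23
Each subnet has 512 addresses
  121.234.180.0/23
  121.234.182.0/23
Subnets: 121.234.180.0/23, 121.234.182.0/23


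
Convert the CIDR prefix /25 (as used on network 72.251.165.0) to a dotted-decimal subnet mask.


/25 means 25 network bits, 7 host bits
Binary: 11111111111111111111111110000000
Mask: 255.255.255.128


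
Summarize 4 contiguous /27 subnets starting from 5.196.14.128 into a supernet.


Original prefix: /27
Number of subnets: 4 = 2^2
New prefix = 27 - 2 = 25
Supernet: 5.196.14.128/25


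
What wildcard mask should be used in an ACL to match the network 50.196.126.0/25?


Subnet mask: 255.255.255.128
Wildcard = 255.255.255.255 - subnet mask
255 - 255 = 0
255 - 255 = 0
255 - 255 = 0
255 - 128 = 127
Wildcard: 0.0.0.127


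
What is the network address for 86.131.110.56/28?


IP:   01010110.10000011.01101110.00111000
Mask: 11111111.11111111.11111111.11110000
AND operation:
Net:  01010110.10000011.01101110.00110000
Network: 86.131.110.48/28


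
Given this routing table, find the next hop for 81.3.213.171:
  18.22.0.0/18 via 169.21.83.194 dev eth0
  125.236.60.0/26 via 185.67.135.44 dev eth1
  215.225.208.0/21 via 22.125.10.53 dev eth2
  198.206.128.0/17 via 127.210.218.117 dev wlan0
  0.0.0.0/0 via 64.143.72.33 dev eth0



Longest prefix match for 81.3.213.171:
  /18 18.22.0.0: no
  /26 125.236.60.0: no
  /21 215.225.208.0: no
  /17 198.206.128.0: no
  /0 0.0.0.0: MATCH
Selected: next-hop 64.143.72.33 via eth0 (matched /0)


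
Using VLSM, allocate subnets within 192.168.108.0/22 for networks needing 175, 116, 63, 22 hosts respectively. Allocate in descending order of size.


175 hosts -> /24 (254 usable): 192.168.108.0/24
116 hosts -> /25 (126 usable): 192.168.109.0/25
63 hosts -> /25 (126 usable): 192.168.109.128/25
22 hosts -> /27 (30 usable): 192.168.110.0/27
Allocation: 192.168.108.0/24 (175 hosts, 254 usable); 192.168.109.0/25 (116 hosts, 126 usable); 192.168.109.128/25 (63 hosts, 126 usable); 192.168.110.0/27 (22 hosts, 30 usable)


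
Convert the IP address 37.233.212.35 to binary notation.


37 = 00100101
233 = 11101001
212 = 11010100
35 = 00100011
Binary: 00100101.11101001.11010100.00100011


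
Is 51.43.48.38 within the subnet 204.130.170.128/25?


Subnet network: 204.130.170.128
Test IP AND mask: 51.43.48.0
No, 51.43.48.38 is not in 204.130.170.128/25


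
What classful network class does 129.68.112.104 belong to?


First octet: 129
Binary: 10000001
10xxxxxx -> Class B (128-191)
Class B, default mask 255.255.0.0 (/16)


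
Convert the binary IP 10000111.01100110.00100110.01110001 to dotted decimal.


10000111 = 135
01100110 = 102
00100110 = 38
01110001 = 113
IP: 135.102.38.113


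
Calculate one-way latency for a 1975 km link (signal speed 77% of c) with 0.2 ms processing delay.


Speed = 0.77 * 3e5 km/s = 231000 km/s
Propagation delay = 1975 / 231000 = 0.0085 s = 8.5498 ms
Processing delay = 0.2 ms
Total one-way latency = 8.7498 ms


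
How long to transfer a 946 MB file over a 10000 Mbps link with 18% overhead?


Effective throughput = 10000 * (1 - 18/100) = 8200 Mbps
File size in Mb = 946 * 8 = 7568 Mb
Time = 7568 / 8200
Time = 0.9229 seconds


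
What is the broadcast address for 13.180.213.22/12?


Network: 13.176.0.0/12
Host bits = 20
Set all host bits to 1:
Broadcast: 13.191.255.255


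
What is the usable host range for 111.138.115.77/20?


Network: 111.138.112.0
Broadcast: 111.138.127.255
First usable = network + 1
Last usable = broadcast - 1
Range: 111.138.112.1 to 111.138.127.254


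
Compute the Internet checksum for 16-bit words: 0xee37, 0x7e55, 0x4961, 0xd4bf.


Sum all words (with carry folding):
+ 0xee37 = 0xee37
+ 0x7e55 = 0x6c8d
+ 0x4961 = 0xb5ee
+ 0xd4bf = 0x8aae
One's complement: ~0x8aae
Checksum = 0x7551


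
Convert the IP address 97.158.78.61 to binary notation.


97 = 01100001
158 = 10011110
78 = 01001110
61 = 00111101
Binary: 01100001.10011110.01001110.00111101


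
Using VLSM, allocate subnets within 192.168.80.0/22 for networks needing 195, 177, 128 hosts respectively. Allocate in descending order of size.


195 hosts -> /24 (254 usable): 192.168.80.0/24
177 hosts -> /24 (254 usable): 192.168.81.0/24
128 hosts -> /24 (254 usable): 192.168.82.0/24
Allocation: 192.168.80.0/24 (195 hosts, 254 usable); 192.168.81.0/24 (177 hosts, 254 usable); 192.168.82.0/24 (128 hosts, 254 usable)


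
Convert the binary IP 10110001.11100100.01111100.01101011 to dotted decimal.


10110001 = 177
11100100 = 228
01111100 = 124
01101011 = 107
IP: 177.228.124.107


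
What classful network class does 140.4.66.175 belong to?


First octet: 140
Binary: 10001100
10xxxxxx -> Class B (128-191)
Class B, default mask 255.255.0.0 (/16)


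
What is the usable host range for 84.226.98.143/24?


Network: 84.226.98.0
Broadcast: 84.226.98.255
First usable = network + 1
Last usable = broadcast - 1
Range: 84.226.98.1 to 84.226.98.254


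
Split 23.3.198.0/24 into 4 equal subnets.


New prefix = 24 + 2 = 26
Each subnet has 64 addresses
  23.3.198.0/26
  23.3.198.64/26
  23.3.198.128/26
  23.3.198.192/26
Subnets: 23.3.198.0/26, 23.3.198.64/26, 23.3.198.128/26, 23.3.198.192/26


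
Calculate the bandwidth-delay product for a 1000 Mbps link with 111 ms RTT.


BDP = bandwidth * RTT
= 1000 Mbps * 111 ms
= 1000 * 1e6 * 111 / 1000 bits
= 111000000 bits
= 13875000 bytes
= 13549.8047 KB
BDP = 111000000 bits (13875000 bytes)


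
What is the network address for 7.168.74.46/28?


IP:   00000111.10101000.01001010.00101110
Mask: 11111111.11111111.11111111.11110000
AND operation:
Net:  00000111.10101000.01001010.00100000
Network: 7.168.74.32/28


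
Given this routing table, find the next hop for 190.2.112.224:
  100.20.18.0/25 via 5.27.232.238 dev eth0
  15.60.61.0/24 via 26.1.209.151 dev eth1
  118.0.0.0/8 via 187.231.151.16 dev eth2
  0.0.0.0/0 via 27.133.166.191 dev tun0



Longest prefix match for 190.2.112.224:
  /25 100.20.18.0: no
  /24 15.60.61.0: no
  /8 118.0.0.0: no
  /0 0.0.0.0: MATCH
Selected: next-hop 27.133.166.191 via tun0 (matched /0)


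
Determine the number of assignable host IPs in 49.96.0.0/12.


Host bits = 32 - 12 = 20
Total addresses = 2^20 = 1048576
Usable = total - 2 (network and broadcast)
Usable hosts: 1048574


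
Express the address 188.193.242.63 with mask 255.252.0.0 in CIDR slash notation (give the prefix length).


Binary: 11111111.11111100.00000000.00000000
Count leading 1s
Prefix: /14


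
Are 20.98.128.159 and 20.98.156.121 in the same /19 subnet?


Mask: 255.255.224.0
20.98.128.159 AND mask = 20.98.128.0
20.98.156.121 AND mask = 20.98.128.0
Yes, same subnet (20.98.128.0)


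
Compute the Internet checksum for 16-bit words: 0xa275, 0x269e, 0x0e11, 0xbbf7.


Sum all words (with carry folding):
+ 0xa275 = 0xa275
+ 0x269e = 0xc913
+ 0x0e11 = 0xd724
+ 0xbbf7 = 0x931c
One's complement: ~0x931c
Checksum = 0x6ce3


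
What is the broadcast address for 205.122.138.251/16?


Network: 205.122.0.0/16
Host bits = 16
Set all host bits to 1:
Broadcast: 205.122.255.255


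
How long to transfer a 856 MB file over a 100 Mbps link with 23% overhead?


Effective throughput = 100 * (1 - 23/100) = 77 Mbps
File size in Mb = 856 * 8 = 6848 Mb
Time = 6848 / 77
Time = 88.9351 seconds


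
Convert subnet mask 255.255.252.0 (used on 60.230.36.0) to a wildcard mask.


Subnet mask: 255.255.252.0
Wildcard = 255.255.255.255 - subnet mask
255 - 255 = 0
255 - 255 = 0
255 - 252 = 3
255 - 0 = 255
Wildcard: 0.0.3.255


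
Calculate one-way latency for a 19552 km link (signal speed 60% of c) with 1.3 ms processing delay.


Speed = 0.6 * 3e5 km/s = 180000 km/s
Propagation delay = 19552 / 180000 = 0.1086 s = 108.6222 ms
Processing delay = 1.3 ms
Total one-way latency = 109.9222 ms


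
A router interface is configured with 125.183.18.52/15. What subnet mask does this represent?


/15 means 15 network bits, 17 host bits
Binary: 11111111111111100000000000000000
Mask: 255.254.0.0


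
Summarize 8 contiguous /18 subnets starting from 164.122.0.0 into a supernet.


Original prefix: /18
Number of subnets: 8 = 2^3
New prefix = 18 - 3 = 15
Supernet: 164.122.0.0/15


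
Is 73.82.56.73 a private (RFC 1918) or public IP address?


RFC 1918 private ranges:
  10.0.0.0/8 (10.0.0.0 - 10.255.255.255)
  172.16.0.0/12 (172.16.0.0 - 172.31.255.255)
  192.168.0.0/16 (192.168.0.0 - 192.168.255.255)
Public (not in any RFC 1918 range)


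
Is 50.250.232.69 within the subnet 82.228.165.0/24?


Subnet network: 82.228.165.0
Test IP AND mask: 50.250.232.0
No, 50.250.232.69 is not in 82.228.165.0/24


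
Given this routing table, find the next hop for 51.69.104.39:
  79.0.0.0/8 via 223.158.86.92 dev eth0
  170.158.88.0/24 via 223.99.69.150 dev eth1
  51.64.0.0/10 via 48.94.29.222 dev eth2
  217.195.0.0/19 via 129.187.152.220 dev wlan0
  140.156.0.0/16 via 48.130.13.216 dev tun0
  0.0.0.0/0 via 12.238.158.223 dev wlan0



Longest prefix match for 51.69.104.39:
  /8 79.0.0.0: no
  /24 170.158.88.0: no
  /10 51.64.0.0: MATCH
  /19 217.195.0.0: no
  /16 140.156.0.0: no
  /0 0.0.0.0: MATCH
Selected: next-hop 48.94.29.222 via eth2 (matched /10)
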